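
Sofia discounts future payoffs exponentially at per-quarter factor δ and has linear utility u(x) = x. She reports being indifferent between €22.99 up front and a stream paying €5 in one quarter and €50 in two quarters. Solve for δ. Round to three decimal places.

δ ≈ 0.630

Equating present values: 22.99 = 5δ + 50δ².
That is, 50δ² + 5δ − 22.99 = 0, a quadratic in δ.
By the quadratic formula (taking the positive root), δ = (−5 + √4623.00) / 100 ≈ 0.630.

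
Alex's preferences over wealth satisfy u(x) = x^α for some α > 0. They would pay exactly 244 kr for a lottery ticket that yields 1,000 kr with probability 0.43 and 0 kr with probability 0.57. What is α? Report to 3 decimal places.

Since u(0) = 0, the lottery's EU is 0.43·1000^α.
Setting u(244) equal to that: 244^α = 0.43·1000^α ⇒ (244/1000)^α = 0.43.
Take logs: α = ln 0.43 / ln(244/1000) ≈ 0.59831.

α ≈ 0.598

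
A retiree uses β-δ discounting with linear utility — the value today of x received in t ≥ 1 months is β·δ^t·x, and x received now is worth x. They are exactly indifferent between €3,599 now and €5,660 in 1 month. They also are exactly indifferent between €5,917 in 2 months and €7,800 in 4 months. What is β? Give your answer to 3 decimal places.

β ≈ 0.730

The second indifference involves only future payoffs, so β cancels: β·δ^2·5917 = β·δ^4·7800, giving δ^2 = 5917/7800 = 0.75859, so δ = 0.87097.
Substituting δ into 3599 = β·δ·5660: β = 3599/(4929.693) ≈ 0.730.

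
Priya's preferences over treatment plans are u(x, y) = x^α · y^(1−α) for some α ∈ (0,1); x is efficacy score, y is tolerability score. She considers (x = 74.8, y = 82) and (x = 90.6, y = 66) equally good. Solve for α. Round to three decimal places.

The Cobb–Douglas utilities coincide, so 74.8^α·82^(1−α) = 90.6^α·66^(1−α).
(74.8/90.6)^α = (66/82)^(1−α); take logs: α·ln(74.8/90.6) = (1−α)·ln(66/82), i.e. α·-0.191636 = (1−α)·-0.217065.
So α/(1−α) = (-0.217065)/(-0.191636) = 1.132694, and α = 1.132694/2.132694 ≈ 0.531.

α ≈ 0.531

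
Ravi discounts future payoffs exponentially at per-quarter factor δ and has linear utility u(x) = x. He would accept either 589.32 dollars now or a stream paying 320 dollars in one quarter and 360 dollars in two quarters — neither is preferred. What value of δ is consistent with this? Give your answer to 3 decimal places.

δ ≈ 0.910

Equating present values: 589.32 = 320δ + 360δ².
That is, 360δ² + 320δ − 589.32 = 0, a quadratic in δ.
The positive root is δ = [−320 + √(320² + 4·360·589.32)] / (2·360) = (−320 + 975.203)/720 ≈ 0.910.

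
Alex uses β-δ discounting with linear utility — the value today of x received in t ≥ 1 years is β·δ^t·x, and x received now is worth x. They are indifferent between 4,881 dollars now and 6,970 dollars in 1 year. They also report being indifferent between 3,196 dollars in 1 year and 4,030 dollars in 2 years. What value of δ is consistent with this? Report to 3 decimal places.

From the later pair, β·δ^1·3196 = β·δ^2·4030; dividing through, δ = 3196/4030 = 0.79305.

δ ≈ 0.793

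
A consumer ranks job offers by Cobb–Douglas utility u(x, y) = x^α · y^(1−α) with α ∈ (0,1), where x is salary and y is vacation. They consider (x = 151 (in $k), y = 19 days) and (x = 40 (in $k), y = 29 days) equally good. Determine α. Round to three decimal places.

α ≈ 0.241

The Cobb–Douglas utilities coincide, so 151^α·19^(1−α) = 40^α·29^(1−α).
Rearrange to (151/40)^α = (29/19)^(1−α) and take logs: α·1.328400 = (1−α)·0.422857.
So α/(1−α) = (0.422857)/(1.328400) = 0.318321, and α = 0.318321/1.318321 ≈ 0.241.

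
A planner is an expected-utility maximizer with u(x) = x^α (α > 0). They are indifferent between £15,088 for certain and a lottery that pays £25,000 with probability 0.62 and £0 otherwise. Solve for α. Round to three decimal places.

α ≈ 0.947

The lottery's expected utility is 0.62·u(25000) + 0.38·u(0) = 0.62·25000^α (since u(0) = 0 for α > 0).
Indifference: 15088^α = 0.62·25000^α, so (15088/25000)^α = 0.62.
α = ln(0.62) / ln(15088/25000) = -0.478036/-0.504976 ≈ 0.947.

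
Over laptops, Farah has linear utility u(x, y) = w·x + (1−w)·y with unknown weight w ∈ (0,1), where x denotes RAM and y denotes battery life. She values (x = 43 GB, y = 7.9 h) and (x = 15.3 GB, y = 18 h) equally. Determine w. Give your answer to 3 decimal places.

u(43,7.9) = u(15.3,18) means w·43 + (1−w)·7.9 = w·15.3 + (1−w)·18.
Rearranging, 27.7·w − 10.1·(1−w) = 0.
The marginal rate of substitution is 10.1/27.7, so w = 10.1/(27.7+10.1) = 0.267.

w = 0.267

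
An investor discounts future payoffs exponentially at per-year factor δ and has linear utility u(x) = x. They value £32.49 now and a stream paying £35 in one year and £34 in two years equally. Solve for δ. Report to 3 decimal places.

δ ≈ 0.590

Equating present values: 32.49 = 35δ + 34δ².
Rearranged: 34δ² + 35δ − 32.49 = 0.
By the quadratic formula (taking the positive root), δ = (−35 + √5643.64) / 68 ≈ 0.590.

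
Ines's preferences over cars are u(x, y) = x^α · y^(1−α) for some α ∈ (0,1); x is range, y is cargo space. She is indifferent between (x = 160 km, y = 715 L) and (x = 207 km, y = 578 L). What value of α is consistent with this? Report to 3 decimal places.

The Cobb–Douglas utilities coincide, so 160^α·715^(1−α) = 207^α·578^(1−α).
Taking logs: α·ln 160 + (1−α)·ln 715 = α·ln 207 + (1−α)·ln 578, i.e. α·-0.257545 = (1−α)·-0.212709.
So α/(1−α) = (-0.212709)/(-0.257545) = 0.825910, and α = 0.825910/1.825910 ≈ 0.452.

α ≈ 0.452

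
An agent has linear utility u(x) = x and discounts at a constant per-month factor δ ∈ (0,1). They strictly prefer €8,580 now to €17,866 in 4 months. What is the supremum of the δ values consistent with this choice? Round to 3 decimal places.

δ < 0.832

The preference means 8580 > δ^4·17866.
Dividing by 17866: δ^4 < 0.48024. Both sides are positive, so the 4th root keeps the direction.
δ < (8580/17866)^(1/4) ≈ 0.832.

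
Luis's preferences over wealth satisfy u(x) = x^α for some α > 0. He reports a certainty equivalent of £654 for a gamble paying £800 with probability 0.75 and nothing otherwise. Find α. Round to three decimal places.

α ≈ 1.428

EU(lottery) = 0.75·800^α + 0.25·0 = 0.75·800^α.
Indifference: 654^α = 0.75·800^α, so (654/800)^α = 0.75.
α = ln(0.75) / ln(654/800) = -0.287682/-0.201504 ≈ 1.428.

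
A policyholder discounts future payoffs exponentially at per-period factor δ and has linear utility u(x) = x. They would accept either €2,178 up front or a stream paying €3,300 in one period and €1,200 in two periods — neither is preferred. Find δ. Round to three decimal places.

δ ≈ 0.550

Equating present values: 2178 = 3300δ + 1200δ².
So 1200δ² + 3300δ − 2178 = 0.
By the quadratic formula (taking the positive root), δ = (−3300 + √21344400.00) / 2400 ≈ 0.550.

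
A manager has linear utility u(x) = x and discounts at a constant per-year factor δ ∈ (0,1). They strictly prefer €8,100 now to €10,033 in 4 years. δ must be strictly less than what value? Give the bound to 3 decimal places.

δ < 0.948

Comparing present values: 8100 > δ^4·10033.
So δ^4 < 8100/10033 = 0.80734; taking the 4th root of both positive sides preserves the inequality.
δ < 0.80734^(1/4) = 0.948.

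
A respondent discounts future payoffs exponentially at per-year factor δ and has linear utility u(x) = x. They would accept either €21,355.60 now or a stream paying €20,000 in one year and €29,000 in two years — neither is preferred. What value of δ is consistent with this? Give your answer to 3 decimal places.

Equating present values: 21355.60 = 20000δ + 29000δ².
Rearranged: 29000δ² + 20000δ − 21355.60 = 0.
The positive root is δ = [−20000 + √(20000² + 4·29000·21355.60)] / (2·29000) = (−20000 + 53640.000)/58000 ≈ 0.580.

δ ≈ 0.580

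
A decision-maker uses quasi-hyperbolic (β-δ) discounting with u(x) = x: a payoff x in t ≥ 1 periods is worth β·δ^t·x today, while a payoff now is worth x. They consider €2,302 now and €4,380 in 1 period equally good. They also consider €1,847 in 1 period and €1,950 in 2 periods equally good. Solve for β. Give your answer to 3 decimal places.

Both payoffs in the second observation are in the future, so β drops out: δ^1·1847 = δ^2·1950 ⇒ δ = 1847/1950 = 0.94718.
Now use the now-vs-future pair: 2302 = β·δ·4380 gives β = 2302/(0.94718·4380) ≈ 0.555.

β ≈ 0.555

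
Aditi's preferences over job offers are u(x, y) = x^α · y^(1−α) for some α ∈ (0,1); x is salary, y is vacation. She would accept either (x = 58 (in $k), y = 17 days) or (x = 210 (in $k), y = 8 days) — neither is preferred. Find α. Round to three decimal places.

α ≈ 0.369

The Cobb–Douglas utilities coincide, so 58^α·17^(1−α) = 210^α·8^(1−α).
Taking logs: α·ln 58 + (1−α)·ln 17 = α·ln 210 + (1−α)·ln 8, i.e. α·-1.286665 = (1−α)·-0.753772.
So α/(1−α) = (-0.753772)/(-1.286665) = 0.585834, and α = 0.585834/1.585834 ≈ 0.369.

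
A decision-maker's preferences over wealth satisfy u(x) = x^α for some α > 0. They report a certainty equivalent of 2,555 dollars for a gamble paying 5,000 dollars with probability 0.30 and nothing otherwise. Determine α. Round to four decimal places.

The lottery's expected utility is 0.30·u(5000) + 0.70·u(0) = 0.30·5000^α (since u(0) = 0 for α > 0).
Setting u(2555) equal to that: 2555^α = 0.30·5000^α ⇒ (2555/5000)^α = 0.30.
α = ln(0.30) / ln(2555/5000) = -1.2039728/-0.6713857 ≈ 1.7933.

α ≈ 1.7933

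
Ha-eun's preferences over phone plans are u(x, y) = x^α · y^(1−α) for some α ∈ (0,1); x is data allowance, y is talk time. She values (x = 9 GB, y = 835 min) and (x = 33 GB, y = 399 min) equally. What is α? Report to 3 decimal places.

α ≈ 0.362

Set the two utilities equal: 9^α·835^(1−α) = 33^α·399^(1−α).
Taking logs: α·ln 9 + (1−α)·ln 835 = α·ln 33 + (1−α)·ln 399, i.e. α·-1.299283 = (1−α)·-0.738470.
So α/(1−α) = (-0.738470)/(-1.299283) = 0.568367, and α = 0.568367/1.568367 ≈ 0.362.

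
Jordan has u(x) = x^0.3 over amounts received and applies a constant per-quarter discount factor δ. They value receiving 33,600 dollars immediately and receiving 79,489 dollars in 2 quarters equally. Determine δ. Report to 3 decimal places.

δ ≈ 0.879

Indifference means u(33600) = δ^2 · u(79489), so δ^2 = u(33600)/u(79489).
Since u(x) = x^0.3, δ^2 = (33600/79489)^0.3 = 0.42270^0.3 = 0.77234.
So δ = 0.77234^(1/2) ≈ 0.879.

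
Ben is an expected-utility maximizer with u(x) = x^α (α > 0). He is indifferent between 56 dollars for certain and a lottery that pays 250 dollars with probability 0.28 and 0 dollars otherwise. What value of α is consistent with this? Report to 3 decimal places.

Since u(0) = 0, the lottery's EU is 0.28·250^α.
Indifference: 56^α = 0.28·250^α, so (56/250)^α = 0.28.
Take logs: α = ln 0.28 / ln(56/250) ≈ 0.85085.

α ≈ 0.851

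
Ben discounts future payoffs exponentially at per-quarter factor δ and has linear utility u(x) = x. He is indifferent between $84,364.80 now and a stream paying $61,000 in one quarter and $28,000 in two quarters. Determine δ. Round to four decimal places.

δ ≈ 0.9600

Equating present values: 84364.80 = 61000δ + 28000δ².
So 28000δ² + 61000δ − 84364.80 = 0.
δ = (−61000 + √(61000² + 4·28000·84364.80)) / (2·28000) = (−61000 + √13169857600.00) / 56000 ≈ 0.9600.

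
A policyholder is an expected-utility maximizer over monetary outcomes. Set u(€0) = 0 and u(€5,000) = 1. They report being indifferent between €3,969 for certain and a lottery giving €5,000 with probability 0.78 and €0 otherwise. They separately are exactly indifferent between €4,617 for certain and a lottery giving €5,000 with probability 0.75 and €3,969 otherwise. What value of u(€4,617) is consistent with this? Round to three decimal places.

The first gamble pins u(€3,969): it must equal 0.78·1 + 0.22·0 = 0.78.
The second indifference gives u(€4,617) = 0.75·u(€5,000) + 0.25·u(€3,969) = 0.75·1.00 + 0.25·0.78 = 0.9450.

0.945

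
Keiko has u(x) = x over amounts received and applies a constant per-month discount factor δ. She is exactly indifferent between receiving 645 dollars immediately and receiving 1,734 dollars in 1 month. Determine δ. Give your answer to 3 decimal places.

Equating discounted utilities: u(645) = δ·u(1734) ⇒ δ = u(645)/u(1734).
With u(x) = x: δ = 645/1734 = 0.37197.

δ ≈ 0.372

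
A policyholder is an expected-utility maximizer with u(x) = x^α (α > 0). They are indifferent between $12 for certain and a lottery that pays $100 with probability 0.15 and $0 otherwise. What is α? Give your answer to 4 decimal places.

The lottery's expected utility is 0.15·u(100) + 0.85·u(0) = 0.15·100^α (since u(0) = 0 for α > 0).
Equating: 12^α = 0.15·100^α, i.e. 0.1200^α = 0.15.
α = ln(0.15) / ln(12/100) = -1.8971200/-2.1202635 ≈ 0.8948.

α ≈ 0.8948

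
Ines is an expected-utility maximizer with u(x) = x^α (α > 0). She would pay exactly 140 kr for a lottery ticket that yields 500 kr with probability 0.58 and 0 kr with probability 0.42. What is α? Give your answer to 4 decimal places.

α ≈ 0.4279

The lottery's expected utility is 0.58·u(500) + 0.42·u(0) = 0.58·500^α (since u(0) = 0 for α > 0).
Setting u(140) equal to that: 140^α = 0.58·500^α ⇒ (140/500)^α = 0.58.
Taking logs: α·ln(140/500) = ln(0.58), so α = -0.5447272 / -1.2729657 ≈ 0.4279.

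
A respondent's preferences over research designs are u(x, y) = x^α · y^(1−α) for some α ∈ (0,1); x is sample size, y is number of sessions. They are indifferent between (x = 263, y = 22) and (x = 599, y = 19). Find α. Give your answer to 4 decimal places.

α ≈ 0.1512

Indifference: 263^α · 22^(1−α) = 599^α · 19^(1−α).
(263/599)^α = (19/22)^(1−α); take logs: α·ln(263/599) = (1−α)·ln(19/22), i.e. α·-0.8231076 = (1−α)·-0.1466035.
With A = -0.8231076 and B = -0.1466035: α·A = (1−α)·B, so α = B/(A+B) = -0.1466035/-0.9697111 ≈ 0.1512.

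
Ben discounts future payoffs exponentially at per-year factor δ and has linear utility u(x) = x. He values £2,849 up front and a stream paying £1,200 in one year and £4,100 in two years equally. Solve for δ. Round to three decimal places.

The stream is worth 1200δ + 4100δ² today, so 1200δ + 4100δ² = 2849.
That is, 4100δ² + 1200δ − 2849 = 0, a quadratic in δ.
By the quadratic formula (taking the positive root), δ = (−1200 + √48163600.00) / 8200 ≈ 0.700.

δ ≈ 0.700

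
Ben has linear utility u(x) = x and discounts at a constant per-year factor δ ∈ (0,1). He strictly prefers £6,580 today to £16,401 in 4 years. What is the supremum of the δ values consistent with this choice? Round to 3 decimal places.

The preference means 6580 > δ^4·16401.
So δ^4 < 6580/16401 = 0.40120; taking the 4th root of both positive sides preserves the inequality.
δ < 0.40120^(1/4) = 0.796.

δ < 0.796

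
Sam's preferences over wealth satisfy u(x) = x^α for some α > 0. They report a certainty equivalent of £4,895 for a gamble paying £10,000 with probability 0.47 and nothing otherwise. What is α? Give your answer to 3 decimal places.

α ≈ 1.057

EU(lottery) = 0.47·10000^α + 0.53·0 = 0.47·10000^α.
Equating: 4895^α = 0.47·10000^α, i.e. 0.4895^α = 0.47.
Take logs: α = ln 0.47 / ln(4895/10000) ≈ 1.05691.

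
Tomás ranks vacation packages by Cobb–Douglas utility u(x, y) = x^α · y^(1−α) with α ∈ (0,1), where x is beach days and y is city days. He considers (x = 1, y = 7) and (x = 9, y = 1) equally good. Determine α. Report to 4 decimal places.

The Cobb–Douglas utilities coincide, so 1^α·7^(1−α) = 9^α·1^(1−α).
Rearrange to (1/9)^α = (1/7)^(1−α) and take logs: α·-2.1972246 = (1−α)·-1.9459101.
Thus α·(-4.1431347) = -1.9459101, so α = -1.9459101/-4.1431347 ≈ 0.4697.

α ≈ 0.4697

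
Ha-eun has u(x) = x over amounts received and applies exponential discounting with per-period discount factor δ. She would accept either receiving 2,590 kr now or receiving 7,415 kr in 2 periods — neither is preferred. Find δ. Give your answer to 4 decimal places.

δ ≈ 0.5910

Equating discounted utilities: u(2590) = δ^2·u(7415) ⇒ δ^2 = u(2590)/u(7415).
With u(x) = x: δ^2 = 2590/7415 = 0.34929.
So δ = 0.34929^(1/2) ≈ 0.5910.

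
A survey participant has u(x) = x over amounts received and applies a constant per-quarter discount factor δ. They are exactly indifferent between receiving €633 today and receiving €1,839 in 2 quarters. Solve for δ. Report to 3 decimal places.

The payoff in 2 quarters is discounted by δ^2, so u(633) = δ^2·u(1839) and δ^2 = u(633)/u(1839).
With u(x) = x: δ^2 = 633/1839 = 0.34421.
So δ = 0.34421^(1/2) ≈ 0.587.

δ ≈ 0.587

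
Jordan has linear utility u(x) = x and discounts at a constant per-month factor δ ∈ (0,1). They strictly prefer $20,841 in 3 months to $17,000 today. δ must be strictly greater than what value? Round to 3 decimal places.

δ > 0.934

Under u(x) = x this choice says 17000 < δ^3·20841.
Hence δ^3 > 17000/20841 = 0.81570, and x ↦ x^(1/3) is increasing on (0,∞).
δ > (17000/20841)^(1/3) ≈ 0.934.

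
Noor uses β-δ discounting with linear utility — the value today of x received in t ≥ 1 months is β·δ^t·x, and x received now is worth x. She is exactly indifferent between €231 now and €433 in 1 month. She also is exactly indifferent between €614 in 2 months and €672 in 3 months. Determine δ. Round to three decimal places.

Both payoffs in the second observation are in the future, so β drops out: δ^2·614 = δ^3·672 ⇒ δ = 614/672 = 0.91369.

δ ≈ 0.914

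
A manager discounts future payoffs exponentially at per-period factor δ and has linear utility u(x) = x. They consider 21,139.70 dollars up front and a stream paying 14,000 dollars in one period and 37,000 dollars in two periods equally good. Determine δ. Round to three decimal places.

The stream is worth 14000δ + 37000δ² today, so 14000δ + 37000δ² = 21139.70.
Rearranged: 37000δ² + 14000δ − 21139.70 = 0.
The positive root is δ = [−14000 + √(14000² + 4·37000·21139.70)] / (2·37000) = (−14000 + 57660.000)/74000 ≈ 0.590.

δ ≈ 0.590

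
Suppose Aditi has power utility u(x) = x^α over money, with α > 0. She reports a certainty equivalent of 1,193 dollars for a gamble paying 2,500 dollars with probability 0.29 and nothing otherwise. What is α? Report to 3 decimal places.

α ≈ 1.673

EU(lottery) = 0.29·2500^α + 0.71·0 = 0.29·2500^α.
Indifference: 1193^α = 0.29·2500^α, so (1193/2500)^α = 0.29.
α = ln(0.29) / ln(1193/2500) = -1.237874/-0.739820 ≈ 1.673.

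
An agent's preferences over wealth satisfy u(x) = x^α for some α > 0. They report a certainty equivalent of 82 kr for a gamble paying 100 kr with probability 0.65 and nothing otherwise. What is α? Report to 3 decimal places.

Since u(0) = 0, the lottery's EU is 0.65·100^α.
Equating: 82^α = 0.65·100^α, i.e. 0.8200^α = 0.65.
Take logs: α = ln 0.65 / ln(82/100) ≈ 2.17073.

α ≈ 2.171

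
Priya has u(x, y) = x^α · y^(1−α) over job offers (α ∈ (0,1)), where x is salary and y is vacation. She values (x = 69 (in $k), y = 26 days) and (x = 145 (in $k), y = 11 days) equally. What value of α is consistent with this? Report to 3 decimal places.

α ≈ 0.537

Set the two utilities equal: 69^α·26^(1−α) = 145^α·11^(1−α).
(69/145)^α = (11/26)^(1−α); take logs: α·ln(69/145) = (1−α)·ln(11/26), i.e. α·-0.742627 = (1−α)·-0.860201.
Thus α·(-1.602828) = -0.860201, so α = -0.860201/-1.602828 ≈ 0.537.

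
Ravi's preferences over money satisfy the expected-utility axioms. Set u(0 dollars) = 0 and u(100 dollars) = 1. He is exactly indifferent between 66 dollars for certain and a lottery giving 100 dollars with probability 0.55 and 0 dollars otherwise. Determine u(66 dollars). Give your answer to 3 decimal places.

0.550

The indifference gives u(66 dollars) = 0.55·u(100 dollars) + 0.45·u(0 dollars) = 0.55·1 + 0.45·0 = 0.55.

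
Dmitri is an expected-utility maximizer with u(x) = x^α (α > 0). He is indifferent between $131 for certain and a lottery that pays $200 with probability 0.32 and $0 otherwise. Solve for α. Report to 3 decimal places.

α ≈ 2.693

The lottery's expected utility is 0.32·u(200) + 0.68·u(0) = 0.32·200^α (since u(0) = 0 for α > 0).
Indifference: 131^α = 0.32·200^α, so (131/200)^α = 0.32.
α = ln(0.32) / ln(131/200) = -1.139434/-0.423120 ≈ 2.693.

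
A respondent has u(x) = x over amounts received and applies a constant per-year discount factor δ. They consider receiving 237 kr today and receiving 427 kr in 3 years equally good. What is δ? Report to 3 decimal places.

δ ≈ 0.822

Indifference means u(237) = δ^3 · u(427), so δ^3 = u(237)/u(427).
With u(x) = x: δ^3 = 237/427 = 0.55504.
Taking the cube root: δ = 0.55504^(1/3) ≈ 0.822.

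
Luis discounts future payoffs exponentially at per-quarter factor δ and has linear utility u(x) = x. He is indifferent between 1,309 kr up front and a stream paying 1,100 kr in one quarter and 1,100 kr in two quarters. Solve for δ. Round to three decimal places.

δ ≈ 0.700

Equating present values: 1309 = 1100δ + 1100δ².
So 1100δ² + 1100δ − 1309 = 0.
δ = (−1100 + √(1100² + 4·1100·1309)) / (2·1100) = (−1100 + √6969600.00) / 2200 ≈ 0.700.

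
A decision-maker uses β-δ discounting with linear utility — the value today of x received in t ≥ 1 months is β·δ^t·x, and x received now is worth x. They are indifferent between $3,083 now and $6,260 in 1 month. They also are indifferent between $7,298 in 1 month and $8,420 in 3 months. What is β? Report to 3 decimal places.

β ≈ 0.529

Both payoffs in the second observation are in the future, so β drops out: δ^1·7298 = δ^3·8420 ⇒ δ^2 = 7298/8420 = 0.86675, so δ = 0.93099.
Now use the now-vs-future pair: 3083 = β·δ·6260 gives β = 3083/(0.93099·6260) ≈ 0.529.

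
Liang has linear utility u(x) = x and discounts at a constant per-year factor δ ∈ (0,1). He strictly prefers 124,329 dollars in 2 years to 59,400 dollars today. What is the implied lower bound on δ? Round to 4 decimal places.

δ > 0.6912

The preference means 59400 < δ^2·124329.
Dividing by 124329: δ^2 > 0.47776. Both sides are positive, so the square root keeps the direction.
δ > 0.47776^(1/2) = 0.6912.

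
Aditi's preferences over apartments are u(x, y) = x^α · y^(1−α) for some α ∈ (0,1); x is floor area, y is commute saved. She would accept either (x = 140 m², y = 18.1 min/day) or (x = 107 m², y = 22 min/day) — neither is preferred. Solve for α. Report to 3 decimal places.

The Cobb–Douglas utilities coincide, so 140^α·18.1^(1−α) = 107^α·22^(1−α).
Taking logs: α·ln 140 + (1−α)·ln 18.1 = α·ln 107 + (1−α)·ln 22, i.e. α·0.268814 = (1−α)·0.195131.
With A = 0.268814 and B = 0.195131: α·A = (1−α)·B, so α = B/(A+B) = 0.195131/0.463945 ≈ 0.421.

α ≈ 0.421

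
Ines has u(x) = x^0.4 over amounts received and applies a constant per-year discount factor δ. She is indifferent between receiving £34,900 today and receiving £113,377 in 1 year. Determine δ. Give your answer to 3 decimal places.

δ ≈ 0.624

Indifference means u(34900) = δ · u(113377), so δ = u(34900)/u(113377).
With u(x) = x^0.4: δ = 34900^0.4/113377^0.4 = (34900/113377)^0.4 = 0.62419.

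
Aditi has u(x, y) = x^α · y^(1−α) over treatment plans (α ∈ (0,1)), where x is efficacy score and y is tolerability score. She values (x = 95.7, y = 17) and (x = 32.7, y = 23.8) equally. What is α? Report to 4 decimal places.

α ≈ 0.2386

Indifference: 95.7^α · 17^(1−α) = 32.7^α · 23.8^(1−α).
(95.7/32.7)^α = (23.8/17)^(1−α); take logs: α·ln(95.7/32.7) = (1−α)·ln(23.8/17), i.e. α·1.0738432 = (1−α)·0.3364722.
So α/(1−α) = (0.3364722)/(1.0738432) = 0.3133346, and α = 0.3133346/1.3133346 ≈ 0.2386.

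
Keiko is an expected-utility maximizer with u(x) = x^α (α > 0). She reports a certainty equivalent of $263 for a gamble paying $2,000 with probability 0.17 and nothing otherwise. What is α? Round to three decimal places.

α ≈ 0.873

EU(lottery) = 0.17·2000^α + 0.83·0 = 0.17·2000^α.
Equating: 263^α = 0.17·2000^α, i.e. 0.1315^α = 0.17.
Taking logs: α·ln(263/2000) = ln(0.17), so α = -1.771957 / -2.028748 ≈ 0.873.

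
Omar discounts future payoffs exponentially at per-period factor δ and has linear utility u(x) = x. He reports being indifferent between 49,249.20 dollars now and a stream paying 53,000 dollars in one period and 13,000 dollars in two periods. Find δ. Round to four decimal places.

δ ≈ 0.7800

Present value of the stream is 53000·δ + 13000·δ². Indifference gives 53000δ + 13000δ² = 49249.20.
Rearranged: 13000δ² + 53000δ − 49249.20 = 0.
By the quadratic formula (taking the positive root), δ = (−53000 + √5369958400.00) / 26000 ≈ 0.7800.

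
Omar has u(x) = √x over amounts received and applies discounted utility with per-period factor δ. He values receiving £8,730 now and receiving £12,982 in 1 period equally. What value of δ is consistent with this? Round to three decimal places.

The payoff in 1 period is discounted by δ, so u(8730) = δ·u(12982) and δ = u(8730)/u(12982).
With u(x) = √x: δ = √8730/√12982 = √(8730/12982) = 0.82004.

δ ≈ 0.820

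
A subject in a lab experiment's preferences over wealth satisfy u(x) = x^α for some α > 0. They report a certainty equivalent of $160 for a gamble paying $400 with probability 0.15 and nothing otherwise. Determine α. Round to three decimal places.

The lottery's expected utility is 0.15·u(400) + 0.85·u(0) = 0.15·400^α (since u(0) = 0 for α > 0).
Setting u(160) equal to that: 160^α = 0.15·400^α ⇒ (160/400)^α = 0.15.
α = ln(0.15) / ln(160/400) = -1.897120/-0.916291 ≈ 2.070.

α ≈ 2.070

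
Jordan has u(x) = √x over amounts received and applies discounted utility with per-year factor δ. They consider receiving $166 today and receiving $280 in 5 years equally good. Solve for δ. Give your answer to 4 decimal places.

Equating discounted utilities: u(166) = δ^5·u(280) ⇒ δ^5 = u(166)/u(280).
Since u(x) = √x, δ^5 = √(166/280) = 0.76997.
Hence δ = (0.76997)^(1/5) = 0.949063.

δ ≈ 0.9491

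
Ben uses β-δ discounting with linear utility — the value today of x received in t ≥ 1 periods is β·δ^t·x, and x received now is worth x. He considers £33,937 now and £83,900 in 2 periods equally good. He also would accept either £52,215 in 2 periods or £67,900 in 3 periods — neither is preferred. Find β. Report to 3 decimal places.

From the later pair, β·δ^2·52215 = β·δ^3·67900; dividing through, δ = 52215/67900 = 0.76900.
The first indifference: 33937 = β·δ^2·83900, so β = 33937/(δ^2·83900) = 33937/(0.59136·83900) ≈ 0.684.

β ≈ 0.684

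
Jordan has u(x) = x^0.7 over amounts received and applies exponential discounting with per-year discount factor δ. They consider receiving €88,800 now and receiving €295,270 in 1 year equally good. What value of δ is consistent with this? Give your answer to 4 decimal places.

δ ≈ 0.4313

Equating discounted utilities: u(88800) = δ·u(295270) ⇒ δ = u(88800)/u(295270).
Since u(x) = x^0.7, δ = (88800/295270)^0.7 = 0.30074^0.7 = 0.43126.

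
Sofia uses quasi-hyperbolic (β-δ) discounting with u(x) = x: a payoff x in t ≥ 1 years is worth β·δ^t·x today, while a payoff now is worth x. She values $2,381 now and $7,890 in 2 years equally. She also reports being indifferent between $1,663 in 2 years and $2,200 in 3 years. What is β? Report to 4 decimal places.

From the later pair, β·δ^2·1663 = β·δ^3·2200; dividing through, δ = 1663/2200 = 0.75591.
Now use the now-vs-future pair: 2381 = β·δ^2·7890 gives β = 2381/(0.57140·7890) ≈ 0.5281.

β ≈ 0.5281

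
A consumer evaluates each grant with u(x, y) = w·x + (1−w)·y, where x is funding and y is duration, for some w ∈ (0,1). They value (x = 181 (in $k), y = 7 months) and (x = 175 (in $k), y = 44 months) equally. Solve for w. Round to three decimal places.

w = 0.860

u(181,7) = u(175,44) means w·181 + (1−w)·7 = w·175 + (1−w)·44.
w·(181−175) = (1−w)·(44−7), i.e. w·6 = (1−w)·37.
So w/(1−w) = 37/6 = 6.1667, giving w = 37/(6+37) = 0.860.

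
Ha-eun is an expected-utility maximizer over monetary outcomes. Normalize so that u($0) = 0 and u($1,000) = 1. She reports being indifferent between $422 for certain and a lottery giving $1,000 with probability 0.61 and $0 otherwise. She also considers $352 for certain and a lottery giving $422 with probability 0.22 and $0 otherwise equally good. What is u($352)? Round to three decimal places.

0.134

From the first indifference, u($422) = 0.61·u($1,000) + 0.39·u($0) = 0.61·1 + 0.39·0 = 0.61.
Chaining: u($352) = 0.22·0.61 + 0.78·0.00 = 0.1342.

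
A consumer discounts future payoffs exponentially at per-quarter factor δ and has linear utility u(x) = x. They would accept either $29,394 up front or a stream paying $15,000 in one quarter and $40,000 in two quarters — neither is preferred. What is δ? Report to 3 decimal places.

The stream is worth 15000δ + 40000δ² today, so 15000δ + 40000δ² = 29394.
Rearranged: 40000δ² + 15000δ − 29394 = 0.
δ = (−15000 + √(15000² + 4·40000·29394)) / (2·40000) = (−15000 + √4928040000.00) / 80000 ≈ 0.690.

δ ≈ 0.690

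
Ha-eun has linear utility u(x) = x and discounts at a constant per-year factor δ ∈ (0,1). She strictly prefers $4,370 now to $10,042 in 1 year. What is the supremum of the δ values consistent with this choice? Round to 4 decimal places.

δ < 0.4352

The preference means 4370 > δ·10042.
So δ < 4370/10042 = 0.43517.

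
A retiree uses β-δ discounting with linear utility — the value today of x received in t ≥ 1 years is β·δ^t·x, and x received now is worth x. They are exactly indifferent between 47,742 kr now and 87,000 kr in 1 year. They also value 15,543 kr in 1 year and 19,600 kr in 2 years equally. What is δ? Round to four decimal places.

The second indifference involves only future payoffs, so β cancels: β·δ^1·15543 = β·δ^2·19600, giving δ = 15543/19600 = 0.79301.

δ ≈ 0.7930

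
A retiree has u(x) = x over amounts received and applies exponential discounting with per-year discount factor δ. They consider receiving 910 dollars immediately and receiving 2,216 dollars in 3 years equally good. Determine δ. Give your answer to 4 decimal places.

The payoff in 3 years is discounted by δ^3, so u(910) = δ^3·u(2216) and δ^3 = u(910)/u(2216).
With u(x) = x: δ^3 = 910/2216 = 0.41065.
Hence δ = (0.41065)^(1/3) = 0.743288.

δ ≈ 0.7433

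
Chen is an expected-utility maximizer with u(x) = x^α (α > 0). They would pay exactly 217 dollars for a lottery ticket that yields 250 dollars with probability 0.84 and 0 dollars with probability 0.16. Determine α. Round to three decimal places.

α ≈ 1.232

EU(lottery) = 0.84·250^α + 0.16·0 = 0.84·250^α.
Setting u(217) equal to that: 217^α = 0.84·250^α ⇒ (217/250)^α = 0.84.
Taking logs: α·ln(217/250) = ln(0.84), so α = -0.174353 / -0.141564 ≈ 1.232.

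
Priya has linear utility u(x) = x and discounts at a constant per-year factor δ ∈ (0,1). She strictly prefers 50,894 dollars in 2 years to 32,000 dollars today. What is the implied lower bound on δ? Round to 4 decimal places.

δ > 0.7929

Comparing present values: 32000 < δ^2·50894.
Hence δ^2 > 32000/50894 = 0.62876, and x ↦ x^(1/2) is increasing on (0,∞).
δ > (32000/50894)^(1/2) ≈ 0.7929.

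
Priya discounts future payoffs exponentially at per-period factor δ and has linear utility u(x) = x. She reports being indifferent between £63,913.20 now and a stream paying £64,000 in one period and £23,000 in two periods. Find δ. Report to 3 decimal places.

Equating present values: 63913.20 = 64000δ + 23000δ².
Rearranged: 23000δ² + 64000δ − 63913.20 = 0.
δ = (−64000 + √(64000² + 4·23000·63913.20)) / (2·23000) = (−64000 + √9976014400.00) / 46000 ≈ 0.780.

δ ≈ 0.780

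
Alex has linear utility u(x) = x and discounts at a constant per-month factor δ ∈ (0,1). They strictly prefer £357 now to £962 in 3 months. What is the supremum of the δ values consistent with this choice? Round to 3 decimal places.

δ < 0.719

Under u(x) = x this choice says 357 > δ^3·962.
So δ^3 < 357/962 = 0.37110; taking the cube root of both positive sides preserves the inequality.
δ < 0.37110^(1/3) = 0.719.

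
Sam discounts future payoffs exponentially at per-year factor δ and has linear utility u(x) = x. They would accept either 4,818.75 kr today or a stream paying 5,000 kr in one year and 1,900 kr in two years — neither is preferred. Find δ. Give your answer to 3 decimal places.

δ ≈ 0.750

Equating present values: 4818.75 = 5000δ + 1900δ².
So 1900δ² + 5000δ − 4818.75 = 0.
δ = (−5000 + √(5000² + 4·1900·4818.75)) / (2·1900) = (−5000 + √61622500.00) / 3800 ≈ 0.750.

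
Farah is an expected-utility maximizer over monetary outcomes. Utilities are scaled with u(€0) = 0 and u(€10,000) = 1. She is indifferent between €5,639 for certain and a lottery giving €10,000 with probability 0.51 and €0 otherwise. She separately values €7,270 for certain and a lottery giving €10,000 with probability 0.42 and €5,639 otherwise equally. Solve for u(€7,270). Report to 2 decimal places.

0.72

First, u(€5,639) = 0.51·u(€10,000) + 0.49·u(€0) = 0.51.
The second indifference gives u(€7,270) = 0.42·u(€10,000) + 0.58·u(€5,639) = 0.42·1.00 + 0.58·0.51 = 0.7158.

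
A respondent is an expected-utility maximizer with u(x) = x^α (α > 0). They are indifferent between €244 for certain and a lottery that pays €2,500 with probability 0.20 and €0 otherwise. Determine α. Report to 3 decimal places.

EU(lottery) = 0.20·2500^α + 0.80·0 = 0.20·2500^α.
Equating: 244^α = 0.20·2500^α, i.e. 0.0976^α = 0.20.
Taking logs: α·ln(244/2500) = ln(0.20), so α = -1.609438 / -2.326878 ≈ 0.692.

α ≈ 0.692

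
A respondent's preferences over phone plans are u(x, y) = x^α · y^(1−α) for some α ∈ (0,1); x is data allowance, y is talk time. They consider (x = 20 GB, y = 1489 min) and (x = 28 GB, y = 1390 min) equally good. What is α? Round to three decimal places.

Set the two utilities equal: 20^α·1489^(1−α) = 28^α·1390^(1−α).
Rearrange to (20/28)^α = (1390/1489)^(1−α) and take logs: α·-0.336472 = (1−α)·-0.068801.
With A = -0.336472 and B = -0.068801: α·A = (1−α)·B, so α = B/(A+B) = -0.068801/-0.405273 ≈ 0.170.

α ≈ 0.170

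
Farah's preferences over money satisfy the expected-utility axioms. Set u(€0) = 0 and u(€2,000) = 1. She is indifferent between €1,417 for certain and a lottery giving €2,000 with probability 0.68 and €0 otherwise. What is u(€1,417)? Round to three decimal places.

u(€1,417) equals the lottery's expected utility: 0.68·1 + 0.32·0 = 0.68.

0.680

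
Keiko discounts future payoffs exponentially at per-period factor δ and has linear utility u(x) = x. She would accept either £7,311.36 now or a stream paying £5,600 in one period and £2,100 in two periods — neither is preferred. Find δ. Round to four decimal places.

δ ≈ 0.9600

Present value of the stream is 5600·δ + 2100·δ². Indifference gives 5600δ + 2100δ² = 7311.36.
So 2100δ² + 5600δ − 7311.36 = 0.
By the quadratic formula (taking the positive root), δ = (−5600 + √92775424.00) / 4200 ≈ 0.9600.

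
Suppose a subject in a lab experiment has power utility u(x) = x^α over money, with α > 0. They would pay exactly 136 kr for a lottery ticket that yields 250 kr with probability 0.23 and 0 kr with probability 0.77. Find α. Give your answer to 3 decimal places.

α ≈ 2.414

Since u(0) = 0, the lottery's EU is 0.23·250^α.
Indifference: 136^α = 0.23·250^α, so (136/250)^α = 0.23.
Take logs: α = ln 0.23 / ln(136/250) ≈ 2.41403.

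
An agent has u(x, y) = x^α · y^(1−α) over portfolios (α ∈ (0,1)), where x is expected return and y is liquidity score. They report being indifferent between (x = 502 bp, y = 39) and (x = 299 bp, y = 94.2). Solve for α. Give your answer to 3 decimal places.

α ≈ 0.630

Indifference: 502^α · 39^(1−α) = 299^α · 94.2^(1−α).
Rearrange to (502/299)^α = (94.2/39)^(1−α) and take logs: α·0.518157 = (1−α)·0.881859.
So α/(1−α) = (0.881859)/(0.518157) = 1.701915, and α = 1.701915/2.701915 ≈ 0.630.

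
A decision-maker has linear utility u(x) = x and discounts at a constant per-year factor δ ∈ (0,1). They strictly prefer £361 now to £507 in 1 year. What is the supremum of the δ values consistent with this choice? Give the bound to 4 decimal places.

Comparing present values: 361 > δ·507.
Dividing through by 507 gives δ < 0.71203.

δ < 0.7120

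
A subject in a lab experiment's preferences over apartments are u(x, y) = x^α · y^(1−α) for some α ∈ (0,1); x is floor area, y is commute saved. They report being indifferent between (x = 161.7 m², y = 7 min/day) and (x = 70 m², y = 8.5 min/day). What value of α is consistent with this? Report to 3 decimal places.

Set the two utilities equal: 161.7^α·7^(1−α) = 70^α·8.5^(1−α).
Taking logs: α·ln 161.7 + (1−α)·ln 7 = α·ln 70 + (1−α)·ln 8.5, i.e. α·0.837248 = (1−α)·0.194156.
Thus α·(1.031404) = 0.194156, so α = 0.194156/1.031404 ≈ 0.188.

α ≈ 0.188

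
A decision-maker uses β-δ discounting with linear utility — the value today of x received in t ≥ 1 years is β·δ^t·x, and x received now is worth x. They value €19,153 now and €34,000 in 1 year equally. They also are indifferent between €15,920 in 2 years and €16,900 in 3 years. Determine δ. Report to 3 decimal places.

Both payoffs in the second observation are in the future, so β drops out: δ^2·15920 = δ^3·16900 ⇒ δ = 15920/16900 = 0.94201.

δ ≈ 0.942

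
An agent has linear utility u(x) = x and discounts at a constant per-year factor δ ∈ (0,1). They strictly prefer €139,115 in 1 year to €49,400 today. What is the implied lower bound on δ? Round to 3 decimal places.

δ > 0.355

The preference means 49400 < δ·139115.
Dividing through by 139115 gives δ > 0.35510.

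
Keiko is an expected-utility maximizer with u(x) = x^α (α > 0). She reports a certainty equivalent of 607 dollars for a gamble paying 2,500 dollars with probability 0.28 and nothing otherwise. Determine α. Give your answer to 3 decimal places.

Since u(0) = 0, the lottery's EU is 0.28·2500^α.
Indifference: 607^α = 0.28·2500^α, so (607/2500)^α = 0.28.
α = ln(0.28) / ln(607/2500) = -1.272966/-1.415517 ≈ 0.899.

α ≈ 0.899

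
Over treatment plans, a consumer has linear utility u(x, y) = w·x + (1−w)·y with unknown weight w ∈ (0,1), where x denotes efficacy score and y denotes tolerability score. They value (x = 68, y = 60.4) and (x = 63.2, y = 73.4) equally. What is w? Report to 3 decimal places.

Indifference: w·68 + (1−w)·60.4 = w·63.2 + (1−w)·73.4.
w·(68−63.2) = (1−w)·(73.4−60.4), i.e. w·4.8 = (1−w)·13.
The marginal rate of substitution is 13/4.8, so w = 13/(4.8+13) = 0.730.

w = 0.730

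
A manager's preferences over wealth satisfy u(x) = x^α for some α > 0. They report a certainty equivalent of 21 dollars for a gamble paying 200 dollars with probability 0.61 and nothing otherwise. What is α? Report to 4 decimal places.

α ≈ 0.2193

The lottery's expected utility is 0.61·u(200) + 0.39·u(0) = 0.61·200^α (since u(0) = 0 for α > 0).
Setting u(21) equal to that: 21^α = 0.61·200^α ⇒ (21/200)^α = 0.61.
Take logs: α = ln 0.61 / ln(21/200) ≈ 0.219317.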